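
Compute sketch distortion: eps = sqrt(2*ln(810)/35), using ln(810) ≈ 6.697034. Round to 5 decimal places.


ln(810) ≈ 6.697034.
2*ln(N)/m ≈ 2*6.697034/35 ≈ 0.38268766.
eps = sqrt(0.38268766) ≈ 0.6186175 ≈ 0.61862.

0.61862


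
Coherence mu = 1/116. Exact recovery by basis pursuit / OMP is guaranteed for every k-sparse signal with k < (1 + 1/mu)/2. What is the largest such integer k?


1/mu = 116.
1 + 1/mu = 117.
(1 + 1/mu)/2 = 58.5 is not an integer, so k_max = floor(58.5) = 58.

58


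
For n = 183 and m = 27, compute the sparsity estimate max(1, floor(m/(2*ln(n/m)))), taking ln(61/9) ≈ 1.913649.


n/m = 183/27 = 61/9.
ln(n/m) ≈ 1.913649.
2*ln(n/m) ≈ 3.827298.
m/(2*ln(n/m)) ≈ 27/3.827298 ≈ 7.0546.
floor = 7.
k_max = max(1, 7) = 7.

7


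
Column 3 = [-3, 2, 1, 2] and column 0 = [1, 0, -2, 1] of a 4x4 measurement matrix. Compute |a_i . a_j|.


Inner product: -3*1 + 2*0 + 1*-2 + 2*1
Products: [-3, 0, -2, 2]
Sum = -3.
|dot| = 3.

3


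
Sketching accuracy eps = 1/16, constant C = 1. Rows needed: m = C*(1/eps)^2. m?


1/eps = 16.
(1/eps)^2 = 256.
m = 1*256 = 256.

256


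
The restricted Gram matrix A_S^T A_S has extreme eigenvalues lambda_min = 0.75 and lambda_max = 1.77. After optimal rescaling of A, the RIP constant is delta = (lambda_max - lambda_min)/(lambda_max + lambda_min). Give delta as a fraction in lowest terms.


lambda_max - lambda_min = 1.77 - 0.75 = 1.02.
lambda_max + lambda_min = 1.77 + 0.75 = 2.52.
delta = 1.02/2.52 = 102/252 = 17/42.

17/42


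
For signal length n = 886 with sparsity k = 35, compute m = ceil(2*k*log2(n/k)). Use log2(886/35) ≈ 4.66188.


log2(n/k) = log2(886/35) ≈ 4.66188.
2*k*log2(n/k) ≈ 2*35*4.66188 = 326.3316.
m = ceil(326.3316) = 327.

327


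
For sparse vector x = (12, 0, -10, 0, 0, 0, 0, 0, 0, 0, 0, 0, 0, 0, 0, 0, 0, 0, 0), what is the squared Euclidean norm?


Non-zero entries: [(0, 12), (2, -10)]
Squares: [144, 100]
||x||_2^2 = sum = 244.

244


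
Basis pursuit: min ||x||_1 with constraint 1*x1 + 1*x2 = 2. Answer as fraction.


Axis intercepts:
  x1 = 2, x2 = 0: L1 = 2
  x1 = 0, x2 = 2: L1 = 2
x* = (2, 0)
||x*||_1 = 2.

2


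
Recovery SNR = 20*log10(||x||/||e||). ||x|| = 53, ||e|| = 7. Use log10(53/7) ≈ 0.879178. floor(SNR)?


||x||/||e|| = 53/7.
log10(53/7) ≈ 0.879178.
20*log10(||x||/||e||) ≈ 20*0.879178 = 17.58356.
floor(17.58356) = 17.

17


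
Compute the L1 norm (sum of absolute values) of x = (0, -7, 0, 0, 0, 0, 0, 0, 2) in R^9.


Non-zero entries: [(1, -7), (8, 2)]
Absolute values: [7, 2]
||x||_1 = sum = 9.

9


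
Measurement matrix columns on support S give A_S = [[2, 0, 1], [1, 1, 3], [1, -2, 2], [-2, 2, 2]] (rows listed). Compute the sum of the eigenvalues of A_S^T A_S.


Sum of eigenvalues of A_S^T A_S = trace(A_S^T A_S) = sum of squared column norms of A_S.
A_S^T A_S diagonal: [10, 9, 18].
trace = 10 + 9 + 18 = 37.

37


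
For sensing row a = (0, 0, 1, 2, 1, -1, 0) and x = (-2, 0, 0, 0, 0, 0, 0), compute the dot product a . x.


Non-zero terms: ['0*-2']
Products: [0]
y = sum = 0.

0


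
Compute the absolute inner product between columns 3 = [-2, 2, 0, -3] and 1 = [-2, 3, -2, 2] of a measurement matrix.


Inner product: -2*-2 + 2*3 + 0*-2 + -3*2
Products: [4, 6, 0, -6]
Sum = 4.
|dot| = 4.

4


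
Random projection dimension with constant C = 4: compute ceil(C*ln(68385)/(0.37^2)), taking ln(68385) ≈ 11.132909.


ln(68385) ≈ 11.132909.
eps^2 = 0.37^2 = 0.1369.
C*ln(N)/eps^2 ≈ 4*11.132909/0.1369 ≈ 325.2859.
m = ceil(325.2859) = 326.

326


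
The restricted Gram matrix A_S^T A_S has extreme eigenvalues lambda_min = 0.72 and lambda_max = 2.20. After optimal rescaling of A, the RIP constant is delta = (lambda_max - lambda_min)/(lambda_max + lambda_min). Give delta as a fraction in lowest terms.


lambda_max - lambda_min = 2.20 - 0.72 = 1.48.
lambda_max + lambda_min = 2.20 + 0.72 = 2.92.
delta = 1.48/2.92 = 148/292 = 37/73.

37/73


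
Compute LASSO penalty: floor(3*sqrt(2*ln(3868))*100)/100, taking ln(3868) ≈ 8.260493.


ln(3868) ≈ 8.260493.
2*ln(n) ≈ 16.520986.
sqrt(2*ln(n)) ≈ sqrt(16.520986) ≈ 4.064602.
lambda ≈ 3*4.064602 = 12.193806.
floor(lambda*100)/100 = 12.19.

12.19


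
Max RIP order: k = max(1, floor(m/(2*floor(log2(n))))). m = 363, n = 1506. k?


floor(log2(1506)) = 10.
2*10 = 20.
m/(2*floor(log2(n))) = 363/20 ≈ 18.15.
floor = 18.
k = max(1, 18) = 18.

18


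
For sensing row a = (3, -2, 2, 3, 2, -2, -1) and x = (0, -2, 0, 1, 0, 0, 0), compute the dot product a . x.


Non-zero terms: ['-2*-2', '3*1']
Products: [4, 3]
y = sum = 7.

7


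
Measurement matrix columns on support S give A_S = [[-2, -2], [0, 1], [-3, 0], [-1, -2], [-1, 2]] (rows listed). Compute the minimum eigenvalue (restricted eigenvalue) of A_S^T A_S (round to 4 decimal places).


A_S^T A_S = [[15, 4], [4, 13]].
trace = 28.
det = 179.
disc = trace^2 - 4*det = 784 - 4*179 = 68.
sqrt(68) ≈ 8.246211.
lam_min = (28 - sqrt(68))/2 ≈ (28 - 8.246211)/2 = 9.8768945 ≈ 9.8769.

9.8769


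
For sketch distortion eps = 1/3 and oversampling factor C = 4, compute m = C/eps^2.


1/eps = 3.
(1/eps)^2 = 9.
m = 4*9 = 36.

36


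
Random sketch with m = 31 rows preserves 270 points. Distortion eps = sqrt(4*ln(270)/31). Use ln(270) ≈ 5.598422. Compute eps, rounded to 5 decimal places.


ln(270) ≈ 5.598422.
4*ln(N)/m ≈ 4*5.598422/31 ≈ 0.72237703.
eps = sqrt(0.72237703) ≈ 0.8499277 ≈ 0.84993.

0.84993


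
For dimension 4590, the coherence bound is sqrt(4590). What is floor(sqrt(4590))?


67^2 = 4489 <= 4590 < 4624 = 68^2, so 67 <= sqrt(4590) < 68.
floor(sqrt(4590)) = 67.

67


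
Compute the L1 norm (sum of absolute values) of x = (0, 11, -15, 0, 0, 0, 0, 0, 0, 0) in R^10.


Non-zero entries: [(1, 11), (2, -15)]
Absolute values: [11, 15]
||x||_1 = sum = 26.

26


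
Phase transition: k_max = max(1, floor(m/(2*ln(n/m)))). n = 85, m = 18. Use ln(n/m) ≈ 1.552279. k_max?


n/m = 85/18.
ln(n/m) ≈ 1.552279.
2*ln(n/m) ≈ 3.104558.
m/(2*ln(n/m)) ≈ 18/3.104558 ≈ 5.7979.
floor = 5.
k_max = max(1, 5) = 5.

5


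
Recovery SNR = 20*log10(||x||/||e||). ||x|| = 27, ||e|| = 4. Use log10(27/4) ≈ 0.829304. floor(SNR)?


||x||/||e|| = 27/4.
log10(27/4) ≈ 0.829304.
20*log10(||x||/||e||) ≈ 20*0.829304 = 16.58608.
floor(16.58608) = 16.

16


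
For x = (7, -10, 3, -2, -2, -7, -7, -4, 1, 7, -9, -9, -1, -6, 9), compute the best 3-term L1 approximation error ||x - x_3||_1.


Sorted |x_i| descending: [10, 9, 9, 9, 7, 7, 7, 7, 6, 4, 3, 2, 2, 1, 1]
Keep top 3: [10, 9, 9]
Tail entries: [9, 7, 7, 7, 7, 6, 4, 3, 2, 2, 1, 1]
L1 error = sum of tail = 56.

56


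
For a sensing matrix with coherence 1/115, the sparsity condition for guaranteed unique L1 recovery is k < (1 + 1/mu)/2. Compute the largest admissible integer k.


1/mu = 115.
1 + 1/mu = 116.
(1 + 1/mu)/2 = 58 is an integer and the inequality is strict, so k_max = 58 - 1 = 57.

57


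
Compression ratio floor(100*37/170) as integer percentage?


100*m/n = 100*37/170 ≈ 21.7647.
floor = 21.

21


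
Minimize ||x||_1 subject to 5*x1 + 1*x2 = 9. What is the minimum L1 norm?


Axis intercepts:
  x1 = 9/5, x2 = 0: L1 = 9/5
  x1 = 0, x2 = 9: L1 = 9
x* = (9/5, 0)
||x*||_1 = 9/5.

9/5


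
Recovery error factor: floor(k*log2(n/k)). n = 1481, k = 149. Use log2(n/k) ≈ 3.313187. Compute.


log2(n/k) = log2(1481/149) ≈ 3.313187.
k*log2(n/k) ≈ 149*3.313187 = 493.664863.
floor(493.664863) = 493.

493


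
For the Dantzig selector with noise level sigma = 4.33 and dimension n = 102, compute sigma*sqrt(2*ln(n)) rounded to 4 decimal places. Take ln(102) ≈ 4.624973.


ln(102) ≈ 4.624973.
2*ln(n) ≈ 9.249946.
sqrt(2*ln(n)) ≈ sqrt(9.249946) ≈ 3.041372.
threshold ≈ 4.33*3.041372 = 13.16914076 ≈ 13.1691.

13.1691


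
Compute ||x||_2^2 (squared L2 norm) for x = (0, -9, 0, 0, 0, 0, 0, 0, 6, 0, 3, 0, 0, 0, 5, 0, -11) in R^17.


Non-zero entries: [(1, -9), (8, 6), (10, 3), (14, 5), (16, -11)]
Squares: [81, 36, 9, 25, 121]
||x||_2^2 = sum = 272.

272


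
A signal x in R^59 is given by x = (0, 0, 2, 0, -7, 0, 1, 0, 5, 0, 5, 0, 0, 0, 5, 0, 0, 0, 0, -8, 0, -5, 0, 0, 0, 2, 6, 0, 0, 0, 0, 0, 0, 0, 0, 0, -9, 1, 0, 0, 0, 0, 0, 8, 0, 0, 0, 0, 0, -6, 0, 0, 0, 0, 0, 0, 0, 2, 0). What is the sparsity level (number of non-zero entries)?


Non-zero positions: [2, 4, 6, 8, 10, 14, 19, 21, 25, 26, 36, 37, 43, 49, 57].
Sparsity = 15.

15


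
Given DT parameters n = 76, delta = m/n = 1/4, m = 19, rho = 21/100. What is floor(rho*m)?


m = 1/4*76 = 19.
rho = 21/100.
rho*m = 21/100*19 = 3.99.
k = floor(3.99) = 3.

3


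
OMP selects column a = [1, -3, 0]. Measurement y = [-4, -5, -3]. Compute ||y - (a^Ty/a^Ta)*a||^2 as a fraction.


a^T a = 10.
a^T y = 11.
coeff = 11/10 = 11/10.
||r||^2 = 379/10.

379/10


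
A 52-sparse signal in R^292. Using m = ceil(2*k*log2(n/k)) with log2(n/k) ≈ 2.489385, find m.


log2(n/k) = log2(292/52) ≈ 2.489385.
2*k*log2(n/k) ≈ 2*52*2.489385 = 258.89604.
m = ceil(258.89604) = 259.

259


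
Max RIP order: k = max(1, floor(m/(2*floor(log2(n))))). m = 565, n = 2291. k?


floor(log2(2291)) = 11.
2*11 = 22.
m/(2*floor(log2(n))) = 565/22 ≈ 25.6818.
floor = 25.
k = max(1, 25) = 25.

25


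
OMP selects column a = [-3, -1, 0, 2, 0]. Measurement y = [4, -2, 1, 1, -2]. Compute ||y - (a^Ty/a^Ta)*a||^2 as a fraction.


a^T a = 14.
a^T y = -8.
coeff = -8/14 = -4/7.
||r||^2 = 150/7.

150/7


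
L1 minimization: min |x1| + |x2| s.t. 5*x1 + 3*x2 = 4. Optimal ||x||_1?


Axis intercepts:
  x1 = 4/5, x2 = 0: L1 = 4/5
  x1 = 0, x2 = 4/3: L1 = 4/3
x* = (4/5, 0)
||x*||_1 = 4/5.

4/5


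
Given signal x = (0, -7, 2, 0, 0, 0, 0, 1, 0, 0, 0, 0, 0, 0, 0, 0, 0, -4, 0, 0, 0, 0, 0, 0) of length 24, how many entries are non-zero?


Non-zero positions: [1, 2, 7, 17].
Sparsity = 4.

4


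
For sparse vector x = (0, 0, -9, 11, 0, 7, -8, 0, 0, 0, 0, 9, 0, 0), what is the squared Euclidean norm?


Non-zero entries: [(2, -9), (3, 11), (5, 7), (6, -8), (11, 9)]
Squares: [81, 121, 49, 64, 81]
||x||_2^2 = sum = 396.

396


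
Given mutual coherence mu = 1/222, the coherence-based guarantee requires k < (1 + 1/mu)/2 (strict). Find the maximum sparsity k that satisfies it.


1/mu = 222.
1 + 1/mu = 223.
(1 + 1/mu)/2 = 111.5 is not an integer, so k_max = floor(111.5) = 111.

111


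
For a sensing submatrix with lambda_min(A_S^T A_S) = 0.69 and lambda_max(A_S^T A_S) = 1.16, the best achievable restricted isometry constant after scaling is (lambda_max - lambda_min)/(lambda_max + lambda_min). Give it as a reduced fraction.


lambda_max - lambda_min = 1.16 - 0.69 = 0.47.
lambda_max + lambda_min = 1.16 + 0.69 = 1.85.
delta = 0.47/1.85 = 47/185.

47/185


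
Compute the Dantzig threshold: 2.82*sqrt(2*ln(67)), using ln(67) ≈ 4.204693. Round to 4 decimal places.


ln(67) ≈ 4.204693.
2*ln(n) ≈ 8.409386.
sqrt(2*ln(n)) ≈ sqrt(8.409386) ≈ 2.899894.
threshold ≈ 2.82*2.899894 = 8.17770108 ≈ 8.1777.

8.1777


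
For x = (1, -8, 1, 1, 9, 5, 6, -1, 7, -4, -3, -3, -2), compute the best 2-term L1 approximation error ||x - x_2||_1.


Sorted |x_i| descending: [9, 8, 7, 6, 5, 4, 3, 3, 2, 1, 1, 1, 1]
Keep top 2: [9, 8]
Tail entries: [7, 6, 5, 4, 3, 3, 2, 1, 1, 1, 1]
L1 error = sum of tail = 34.

34


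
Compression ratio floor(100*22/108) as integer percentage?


100*m/n = 100*22/108 ≈ 20.3704.
floor = 20.

20


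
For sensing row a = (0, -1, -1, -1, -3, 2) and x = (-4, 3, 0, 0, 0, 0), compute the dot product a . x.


Non-zero terms: ['0*-4', '-1*3']
Products: [0, -3]
y = sum = -3.

-3


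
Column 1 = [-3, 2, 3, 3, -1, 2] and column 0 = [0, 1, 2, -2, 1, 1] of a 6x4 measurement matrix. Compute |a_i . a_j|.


Inner product: -3*0 + 2*1 + 3*2 + 3*-2 + -1*1 + 2*1
Products: [0, 2, 6, -6, -1, 2]
Sum = 3.
|dot| = 3.

3


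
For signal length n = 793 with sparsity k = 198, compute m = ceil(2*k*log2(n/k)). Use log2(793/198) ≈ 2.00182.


log2(n/k) = log2(793/198) ≈ 2.00182.
2*k*log2(n/k) ≈ 2*198*2.00182 = 792.72072.
m = ceil(792.72072) = 793.

793


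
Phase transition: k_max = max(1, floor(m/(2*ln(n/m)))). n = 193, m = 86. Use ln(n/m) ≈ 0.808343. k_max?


n/m = 193/86.
ln(n/m) ≈ 0.808343.
2*ln(n/m) ≈ 1.616686.
m/(2*ln(n/m)) ≈ 86/1.616686 ≈ 53.1952.
floor = 53.
k_max = max(1, 53) = 53.

53


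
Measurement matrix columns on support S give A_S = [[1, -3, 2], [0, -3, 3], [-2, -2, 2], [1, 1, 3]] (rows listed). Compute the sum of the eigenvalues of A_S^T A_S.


Sum of eigenvalues of A_S^T A_S = trace(A_S^T A_S) = sum of squared column norms of A_S.
A_S^T A_S diagonal: [6, 23, 26].
trace = 6 + 23 + 26 = 55.

55


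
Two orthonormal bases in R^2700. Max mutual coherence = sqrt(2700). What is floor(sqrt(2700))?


51^2 = 2601 <= 2700 < 2704 = 52^2, so 51 <= sqrt(2700) < 52.
floor(sqrt(2700)) = 51.

51


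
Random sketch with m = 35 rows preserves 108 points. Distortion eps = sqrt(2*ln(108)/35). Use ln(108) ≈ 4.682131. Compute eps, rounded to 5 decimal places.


ln(108) ≈ 4.682131.
2*ln(N)/m ≈ 2*4.682131/35 ≈ 0.26755034.
eps = sqrt(0.26755034) ≈ 0.5172527 ≈ 0.51725.

0.51725


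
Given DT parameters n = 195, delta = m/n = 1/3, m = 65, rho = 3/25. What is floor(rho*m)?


m = 1/3*195 = 65.
rho = 3/25.
rho*m = 3/25*65 = 7.8.
k = floor(7.8) = 7.

7


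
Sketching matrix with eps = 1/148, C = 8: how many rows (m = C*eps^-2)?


1/eps = 148.
(1/eps)^2 = 21904.
m = 8*21904 = 175232.

175232


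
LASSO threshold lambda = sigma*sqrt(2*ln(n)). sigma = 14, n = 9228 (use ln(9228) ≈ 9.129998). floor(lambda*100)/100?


ln(9228) ≈ 9.129998.
2*ln(n) ≈ 18.259996.
sqrt(2*ln(n)) ≈ sqrt(18.259996) ≈ 4.273172.
lambda ≈ 14*4.273172 = 59.824408.
floor(lambda*100)/100 = 59.82.

59.82


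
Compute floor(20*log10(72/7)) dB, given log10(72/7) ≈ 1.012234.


||x||/||e|| = 72/7.
log10(72/7) ≈ 1.012234.
20*log10(||x||/||e||) ≈ 20*1.012234 = 20.24468.
floor(20.24468) = 20.

20


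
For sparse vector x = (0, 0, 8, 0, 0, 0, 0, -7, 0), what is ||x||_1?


Non-zero entries: [(2, 8), (7, -7)]
Absolute values: [8, 7]
||x||_1 = sum = 15.

15


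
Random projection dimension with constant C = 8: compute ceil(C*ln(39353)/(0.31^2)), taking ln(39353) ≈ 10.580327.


ln(39353) ≈ 10.580327.
eps^2 = 0.31^2 = 0.0961.
C*ln(N)/eps^2 ≈ 8*10.580327/0.0961 ≈ 880.7764.
m = ceil(880.7764) = 881.

881


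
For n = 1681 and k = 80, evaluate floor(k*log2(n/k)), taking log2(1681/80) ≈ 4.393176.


log2(n/k) = log2(1681/80) ≈ 4.393176.
k*log2(n/k) ≈ 80*4.393176 = 351.45408.
floor(351.45408) = 351.

351


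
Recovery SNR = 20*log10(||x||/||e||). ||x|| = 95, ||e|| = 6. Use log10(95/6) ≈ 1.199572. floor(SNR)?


||x||/||e|| = 95/6.
log10(95/6) ≈ 1.199572.
20*log10(||x||/||e||) ≈ 20*1.199572 = 23.99144.
floor(23.99144) = 23.

23


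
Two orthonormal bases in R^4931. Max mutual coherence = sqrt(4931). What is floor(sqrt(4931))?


70^2 = 4900 <= 4931 < 5041 = 71^2, so 70 <= sqrt(4931) < 71.
floor(sqrt(4931)) = 70.

70


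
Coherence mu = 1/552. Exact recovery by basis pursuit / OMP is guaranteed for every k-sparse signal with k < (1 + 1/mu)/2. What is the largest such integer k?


1/mu = 552.
1 + 1/mu = 553.
(1 + 1/mu)/2 = 276.5 is not an integer, so k_max = floor(276.5) = 276.

276


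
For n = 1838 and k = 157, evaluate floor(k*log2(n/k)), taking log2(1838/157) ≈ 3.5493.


log2(n/k) = log2(1838/157) ≈ 3.5493.
k*log2(n/k) ≈ 157*3.5493 = 557.2401.
floor(557.2401) = 557.

557


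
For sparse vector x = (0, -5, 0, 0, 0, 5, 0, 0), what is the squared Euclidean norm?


Non-zero entries: [(1, -5), (5, 5)]
Squares: [25, 25]
||x||_2^2 = sum = 50.

50


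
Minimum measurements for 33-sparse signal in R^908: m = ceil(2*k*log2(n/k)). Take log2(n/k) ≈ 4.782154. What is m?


log2(n/k) = log2(908/33) ≈ 4.782154.
2*k*log2(n/k) ≈ 2*33*4.782154 = 315.622164.
m = ceil(315.622164) = 316.

316


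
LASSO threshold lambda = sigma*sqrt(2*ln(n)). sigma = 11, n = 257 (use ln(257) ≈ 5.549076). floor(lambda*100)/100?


ln(257) ≈ 5.549076.
2*ln(n) ≈ 11.098152.
sqrt(2*ln(n)) ≈ sqrt(11.098152) ≈ 3.331389.
lambda ≈ 11*3.331389 = 36.645279.
floor(lambda*100)/100 = 36.64.

36.64


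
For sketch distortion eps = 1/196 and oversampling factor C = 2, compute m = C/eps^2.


1/eps = 196.
(1/eps)^2 = 38416.
m = 2*38416 = 76832.

76832


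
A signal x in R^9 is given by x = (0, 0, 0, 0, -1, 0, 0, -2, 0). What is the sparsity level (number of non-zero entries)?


Non-zero positions: [4, 7].
Sparsity = 2.

2


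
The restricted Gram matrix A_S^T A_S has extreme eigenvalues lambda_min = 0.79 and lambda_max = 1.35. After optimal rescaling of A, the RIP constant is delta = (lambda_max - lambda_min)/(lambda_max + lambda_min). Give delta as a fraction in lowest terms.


lambda_max - lambda_min = 1.35 - 0.79 = 0.56.
lambda_max + lambda_min = 1.35 + 0.79 = 2.14.
delta = 0.56/2.14 = 56/214 = 28/107.

28/107


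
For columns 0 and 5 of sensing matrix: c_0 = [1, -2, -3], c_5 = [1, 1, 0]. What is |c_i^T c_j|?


Inner product: 1*1 + -2*1 + -3*0
Products: [1, -2, 0]
Sum = -1.
|dot| = 1.

1


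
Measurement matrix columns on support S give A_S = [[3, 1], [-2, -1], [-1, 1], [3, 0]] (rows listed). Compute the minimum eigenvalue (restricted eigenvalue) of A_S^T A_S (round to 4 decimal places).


A_S^T A_S = [[23, 4], [4, 3]].
trace = 26.
det = 53.
disc = trace^2 - 4*det = 676 - 4*53 = 464.
sqrt(464) ≈ 21.540659.
lam_min = (26 - sqrt(464))/2 ≈ (26 - 21.540659)/2 = 2.2296705 ≈ 2.2297.

2.2297


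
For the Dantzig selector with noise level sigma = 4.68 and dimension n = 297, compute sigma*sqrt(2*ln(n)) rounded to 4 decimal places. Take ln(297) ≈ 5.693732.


ln(297) ≈ 5.693732.
2*ln(n) ≈ 11.387464.
sqrt(2*ln(n)) ≈ sqrt(11.387464) ≈ 3.374532.
threshold ≈ 4.68*3.374532 = 15.79280976 ≈ 15.7928.

15.7928


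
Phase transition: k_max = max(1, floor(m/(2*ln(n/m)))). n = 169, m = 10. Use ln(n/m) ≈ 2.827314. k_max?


n/m = 169/10.
ln(n/m) ≈ 2.827314.
2*ln(n/m) ≈ 5.654628.
m/(2*ln(n/m)) ≈ 10/5.654628 ≈ 1.7685.
floor = 1.
k_max = max(1, 1) = 1.

1


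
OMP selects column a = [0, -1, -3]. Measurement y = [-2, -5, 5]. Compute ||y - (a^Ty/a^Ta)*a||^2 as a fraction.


a^T a = 10.
a^T y = -10.
coeff = -10/10 = -1.
||r||^2 = 44.

44


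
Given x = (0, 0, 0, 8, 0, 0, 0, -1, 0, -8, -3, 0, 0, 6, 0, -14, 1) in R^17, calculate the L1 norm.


Non-zero entries: [(3, 8), (7, -1), (9, -8), (10, -3), (13, 6), (15, -14), (16, 1)]
Absolute values: [8, 1, 8, 3, 6, 14, 1]
||x||_1 = sum = 41.

41


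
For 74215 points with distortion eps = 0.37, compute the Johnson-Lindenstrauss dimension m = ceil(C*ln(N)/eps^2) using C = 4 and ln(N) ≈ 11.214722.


ln(74215) ≈ 11.214722.
eps^2 = 0.37^2 = 0.1369.
C*ln(N)/eps^2 ≈ 4*11.214722/0.1369 ≈ 327.6763.
m = ceil(327.6763) = 328.

328


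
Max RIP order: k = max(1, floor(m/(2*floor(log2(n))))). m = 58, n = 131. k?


floor(log2(131)) = 7.
2*7 = 14.
m/(2*floor(log2(n))) = 58/14 ≈ 4.1429.
floor = 4.
k = max(1, 4) = 4.

4


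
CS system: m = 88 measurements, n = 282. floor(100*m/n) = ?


100*m/n = 100*88/282 ≈ 31.2057.
floor = 31.

31


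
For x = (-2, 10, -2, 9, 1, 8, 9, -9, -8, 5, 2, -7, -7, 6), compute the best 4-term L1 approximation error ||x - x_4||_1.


Sorted |x_i| descending: [10, 9, 9, 9, 8, 8, 7, 7, 6, 5, 2, 2, 2, 1]
Keep top 4: [10, 9, 9, 9]
Tail entries: [8, 8, 7, 7, 6, 5, 2, 2, 2, 1]
L1 error = sum of tail = 48.

48


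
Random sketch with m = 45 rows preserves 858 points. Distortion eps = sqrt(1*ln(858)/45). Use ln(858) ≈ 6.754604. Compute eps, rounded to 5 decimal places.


ln(858) ≈ 6.754604.
1*ln(N)/m ≈ 1*6.754604/45 ≈ 0.15010231.
eps = sqrt(0.15010231) ≈ 0.3874304 ≈ 0.38743.

0.38743


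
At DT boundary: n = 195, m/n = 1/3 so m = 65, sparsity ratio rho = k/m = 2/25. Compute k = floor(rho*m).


m = 1/3*195 = 65.
rho = 2/25.
rho*m = 2/25*65 = 5.2.
k = floor(5.2) = 5.

5


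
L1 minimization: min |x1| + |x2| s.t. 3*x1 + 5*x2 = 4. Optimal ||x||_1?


Axis intercepts:
  x1 = 4/3, x2 = 0: L1 = 4/3
  x1 = 0, x2 = 4/5: L1 = 4/5
x* = (0, 4/5)
||x*||_1 = 4/5.

4/5


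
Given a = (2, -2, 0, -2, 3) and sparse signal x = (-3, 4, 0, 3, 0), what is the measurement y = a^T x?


Non-zero terms: ['2*-3', '-2*4', '-2*3']
Products: [-6, -8, -6]
y = sum = -20.

-20


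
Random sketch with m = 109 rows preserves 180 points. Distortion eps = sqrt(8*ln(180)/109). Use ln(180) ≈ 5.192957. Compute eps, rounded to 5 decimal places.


ln(180) ≈ 5.192957.
8*ln(N)/m ≈ 8*5.192957/109 ≈ 0.38113446.
eps = sqrt(0.38113446) ≈ 0.6173609 ≈ 0.61736.

0.61736


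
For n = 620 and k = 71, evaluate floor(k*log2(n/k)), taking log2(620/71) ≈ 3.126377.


log2(n/k) = log2(620/71) ≈ 3.126377.
k*log2(n/k) ≈ 71*3.126377 = 221.972767.
floor(221.972767) = 221.

221


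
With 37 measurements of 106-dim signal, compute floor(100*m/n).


100*m/n = 100*37/106 ≈ 34.9057.
floor = 34.

34


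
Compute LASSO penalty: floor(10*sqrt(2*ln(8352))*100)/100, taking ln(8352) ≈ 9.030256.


ln(8352) ≈ 9.030256.
2*ln(n) ≈ 18.060512.
sqrt(2*ln(n)) ≈ sqrt(18.060512) ≈ 4.249766.
lambda ≈ 10*4.249766 = 42.49766.
floor(lambda*100)/100 = 42.49.

42.49


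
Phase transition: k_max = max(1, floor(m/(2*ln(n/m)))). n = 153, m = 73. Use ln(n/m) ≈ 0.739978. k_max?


n/m = 153/73.
ln(n/m) ≈ 0.739978.
2*ln(n/m) ≈ 1.479956.
m/(2*ln(n/m)) ≈ 73/1.479956 ≈ 49.3258.
floor = 49.
k_max = max(1, 49) = 49.

49


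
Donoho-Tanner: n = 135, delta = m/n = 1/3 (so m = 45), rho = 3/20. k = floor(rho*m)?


m = 1/3*135 = 45.
rho = 3/20.
rho*m = 3/20*45 = 6.75.
k = floor(6.75) = 6.

6


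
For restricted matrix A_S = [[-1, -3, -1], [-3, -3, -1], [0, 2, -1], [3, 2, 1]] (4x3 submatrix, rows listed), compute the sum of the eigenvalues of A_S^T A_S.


Sum of eigenvalues of A_S^T A_S = trace(A_S^T A_S) = sum of squared column norms of A_S.
A_S^T A_S diagonal: [19, 26, 4].
trace = 19 + 26 + 4 = 49.

49


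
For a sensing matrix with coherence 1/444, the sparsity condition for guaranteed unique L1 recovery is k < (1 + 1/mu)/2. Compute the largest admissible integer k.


1/mu = 444.
1 + 1/mu = 445.
(1 + 1/mu)/2 = 222.5 is not an integer, so k_max = floor(222.5) = 222.

222


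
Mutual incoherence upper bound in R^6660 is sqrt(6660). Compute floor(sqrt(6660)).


81^2 = 6561 <= 6660 < 6724 = 82^2, so 81 <= sqrt(6660) < 82.
floor(sqrt(6660)) = 81.

81


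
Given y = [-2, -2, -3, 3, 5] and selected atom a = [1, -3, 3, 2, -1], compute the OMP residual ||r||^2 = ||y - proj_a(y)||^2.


a^T a = 24.
a^T y = -4.
coeff = -4/24 = -1/6.
||r||^2 = 151/3.

151/3


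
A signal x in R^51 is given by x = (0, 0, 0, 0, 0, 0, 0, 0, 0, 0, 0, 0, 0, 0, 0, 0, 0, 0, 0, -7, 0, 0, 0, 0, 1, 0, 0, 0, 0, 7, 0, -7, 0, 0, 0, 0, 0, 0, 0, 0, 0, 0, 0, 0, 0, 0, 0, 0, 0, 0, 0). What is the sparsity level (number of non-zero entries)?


Non-zero positions: [19, 24, 29, 31].
Sparsity = 4.

4


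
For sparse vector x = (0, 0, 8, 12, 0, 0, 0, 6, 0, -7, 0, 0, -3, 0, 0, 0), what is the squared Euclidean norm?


Non-zero entries: [(2, 8), (3, 12), (7, 6), (9, -7), (12, -3)]
Squares: [64, 144, 36, 49, 9]
||x||_2^2 = sum = 302.

302


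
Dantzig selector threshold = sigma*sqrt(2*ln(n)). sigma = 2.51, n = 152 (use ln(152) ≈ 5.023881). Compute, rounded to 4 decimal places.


ln(152) ≈ 5.023881.
2*ln(n) ≈ 10.047762.
sqrt(2*ln(n)) ≈ sqrt(10.047762) ≈ 3.16982.
threshold ≈ 2.51*3.16982 = 7.9562482 ≈ 7.9562.

7.9562


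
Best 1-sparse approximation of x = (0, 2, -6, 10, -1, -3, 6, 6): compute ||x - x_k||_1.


Sorted |x_i| descending: [10, 6, 6, 6, 3, 2, 1, 0]
Keep top 1: [10]
Tail entries: [6, 6, 6, 3, 2, 1, 0]
L1 error = sum of tail = 24.

24


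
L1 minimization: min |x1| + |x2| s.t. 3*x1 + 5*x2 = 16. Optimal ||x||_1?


Axis intercepts:
  x1 = 16/3, x2 = 0: L1 = 16/3
  x1 = 0, x2 = 16/5: L1 = 16/5
x* = (0, 16/5)
||x*||_1 = 16/5.

16/5


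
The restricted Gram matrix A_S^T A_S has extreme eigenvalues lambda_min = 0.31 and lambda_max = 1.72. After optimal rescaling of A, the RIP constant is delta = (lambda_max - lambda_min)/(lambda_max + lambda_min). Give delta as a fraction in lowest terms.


lambda_max - lambda_min = 1.72 - 0.31 = 1.41.
lambda_max + lambda_min = 1.72 + 0.31 = 2.03.
delta = 1.41/2.03 = 141/203.

141/203


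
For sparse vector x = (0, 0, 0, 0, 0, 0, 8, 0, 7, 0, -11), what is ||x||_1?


Non-zero entries: [(6, 8), (8, 7), (10, -11)]
Absolute values: [8, 7, 11]
||x||_1 = sum = 26.

26


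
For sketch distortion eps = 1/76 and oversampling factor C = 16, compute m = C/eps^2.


1/eps = 76.
(1/eps)^2 = 5776.
m = 16*5776 = 92416.

92416


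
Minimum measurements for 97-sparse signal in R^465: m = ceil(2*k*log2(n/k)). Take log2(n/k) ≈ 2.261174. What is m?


log2(n/k) = log2(465/97) ≈ 2.261174.
2*k*log2(n/k) ≈ 2*97*2.261174 = 438.667756.
m = ceil(438.667756) = 439.

439


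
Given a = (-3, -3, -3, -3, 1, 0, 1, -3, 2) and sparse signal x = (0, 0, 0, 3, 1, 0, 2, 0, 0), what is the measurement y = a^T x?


Non-zero terms: ['-3*3', '1*1', '1*2']
Products: [-9, 1, 2]
y = sum = -6.

-6


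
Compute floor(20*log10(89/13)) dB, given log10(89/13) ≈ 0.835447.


||x||/||e|| = 89/13.
log10(89/13) ≈ 0.835447.
20*log10(||x||/||e||) ≈ 20*0.835447 = 16.70894.
floor(16.70894) = 16.

16


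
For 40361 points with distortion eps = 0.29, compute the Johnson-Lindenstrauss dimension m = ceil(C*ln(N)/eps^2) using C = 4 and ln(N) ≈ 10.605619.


ln(40361) ≈ 10.605619.
eps^2 = 0.29^2 = 0.0841.
C*ln(N)/eps^2 ≈ 4*10.605619/0.0841 ≈ 504.429.
m = ceil(504.429) = 505.

505


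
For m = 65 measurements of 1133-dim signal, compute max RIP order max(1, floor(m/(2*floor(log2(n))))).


floor(log2(1133)) = 10.
2*10 = 20.
m/(2*floor(log2(n))) = 65/20 ≈ 3.25.
floor = 3.
k = max(1, 3) = 3.

3


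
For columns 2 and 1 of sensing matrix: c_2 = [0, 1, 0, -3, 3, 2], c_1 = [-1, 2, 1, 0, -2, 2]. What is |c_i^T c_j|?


Inner product: 0*-1 + 1*2 + 0*1 + -3*0 + 3*-2 + 2*2
Products: [0, 2, 0, 0, -6, 4]
Sum = 0.
|dot| = 0.

0


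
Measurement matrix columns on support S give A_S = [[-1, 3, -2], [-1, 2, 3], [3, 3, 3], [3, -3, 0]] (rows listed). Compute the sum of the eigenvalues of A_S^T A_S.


Sum of eigenvalues of A_S^T A_S = trace(A_S^T A_S) = sum of squared column norms of A_S.
A_S^T A_S diagonal: [20, 31, 22].
trace = 20 + 31 + 22 = 73.

73


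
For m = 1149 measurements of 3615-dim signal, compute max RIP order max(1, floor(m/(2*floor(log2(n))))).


floor(log2(3615)) = 11.
2*11 = 22.
m/(2*floor(log2(n))) = 1149/22 ≈ 52.2273.
floor = 52.
k = max(1, 52) = 52.

52


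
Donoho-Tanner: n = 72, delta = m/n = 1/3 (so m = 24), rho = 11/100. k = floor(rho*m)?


m = 1/3*72 = 24.
rho = 11/100.
rho*m = 11/100*24 = 2.64.
k = floor(2.64) = 2.

2


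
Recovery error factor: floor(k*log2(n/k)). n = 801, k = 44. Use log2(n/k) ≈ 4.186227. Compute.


log2(n/k) = log2(801/44) ≈ 4.186227.
k*log2(n/k) ≈ 44*4.186227 = 184.193988.
floor(184.193988) = 184.

184


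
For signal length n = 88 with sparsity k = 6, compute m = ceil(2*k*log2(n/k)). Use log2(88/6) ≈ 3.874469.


log2(n/k) = log2(88/6) ≈ 3.874469.
2*k*log2(n/k) ≈ 2*6*3.874469 = 46.493628.
m = ceil(46.493628) = 47.

47


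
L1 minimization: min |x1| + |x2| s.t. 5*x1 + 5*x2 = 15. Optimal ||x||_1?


Axis intercepts:
  x1 = 3, x2 = 0: L1 = 3
  x1 = 0, x2 = 3: L1 = 3
x* = (3, 0)
||x*||_1 = 3.

3


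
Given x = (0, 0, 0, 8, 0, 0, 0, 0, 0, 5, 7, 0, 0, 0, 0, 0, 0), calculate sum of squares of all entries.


Non-zero entries: [(3, 8), (9, 5), (10, 7)]
Squares: [64, 25, 49]
||x||_2^2 = sum = 138.

138


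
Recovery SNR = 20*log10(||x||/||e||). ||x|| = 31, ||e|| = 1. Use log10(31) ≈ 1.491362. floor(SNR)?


||x||/||e|| = 31/1 = 31.
log10(31) ≈ 1.491362.
20*log10(||x||/||e||) ≈ 20*1.491362 = 29.82724.
floor(29.82724) = 29.

29


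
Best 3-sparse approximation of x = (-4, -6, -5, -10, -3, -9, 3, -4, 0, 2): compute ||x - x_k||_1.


Sorted |x_i| descending: [10, 9, 6, 5, 4, 4, 3, 3, 2, 0]
Keep top 3: [10, 9, 6]
Tail entries: [5, 4, 4, 3, 3, 2, 0]
L1 error = sum of tail = 21.

21


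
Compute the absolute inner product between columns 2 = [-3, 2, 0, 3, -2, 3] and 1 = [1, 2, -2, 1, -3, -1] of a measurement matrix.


Inner product: -3*1 + 2*2 + 0*-2 + 3*1 + -2*-3 + 3*-1
Products: [-3, 4, 0, 3, 6, -3]
Sum = 7.
|dot| = 7.

7


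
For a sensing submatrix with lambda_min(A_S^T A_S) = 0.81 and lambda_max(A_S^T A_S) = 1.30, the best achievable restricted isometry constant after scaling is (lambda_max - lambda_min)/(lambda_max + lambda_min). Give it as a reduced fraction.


lambda_max - lambda_min = 1.30 - 0.81 = 0.49.
lambda_max + lambda_min = 1.30 + 0.81 = 2.11.
delta = 0.49/2.11 = 49/211.

49/211


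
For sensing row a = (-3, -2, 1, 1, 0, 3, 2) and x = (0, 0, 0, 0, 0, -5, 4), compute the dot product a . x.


Non-zero terms: ['3*-5', '2*4']
Products: [-15, 8]
y = sum = -7.

-7


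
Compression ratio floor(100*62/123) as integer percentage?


100*m/n = 100*62/123 ≈ 50.4065.
floor = 50.

50


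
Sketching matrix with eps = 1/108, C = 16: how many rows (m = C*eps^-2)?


1/eps = 108.
(1/eps)^2 = 11664.
m = 16*11664 = 186624.

186624


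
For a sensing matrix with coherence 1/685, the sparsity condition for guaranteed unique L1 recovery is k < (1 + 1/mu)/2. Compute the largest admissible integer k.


1/mu = 685.
1 + 1/mu = 686.
(1 + 1/mu)/2 = 343 is an integer and the inequality is strict, so k_max = 343 - 1 = 342.

342


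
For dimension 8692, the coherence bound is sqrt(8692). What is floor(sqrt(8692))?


93^2 = 8649 <= 8692 < 8836 = 94^2, so 93 <= sqrt(8692) < 94.
floor(sqrt(8692)) = 93.

93


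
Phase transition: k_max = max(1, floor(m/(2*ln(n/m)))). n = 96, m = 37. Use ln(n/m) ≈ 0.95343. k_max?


n/m = 96/37.
ln(n/m) ≈ 0.95343.
2*ln(n/m) ≈ 1.90686.
m/(2*ln(n/m)) ≈ 37/1.90686 ≈ 19.4036.
floor = 19.
k_max = max(1, 19) = 19.

19


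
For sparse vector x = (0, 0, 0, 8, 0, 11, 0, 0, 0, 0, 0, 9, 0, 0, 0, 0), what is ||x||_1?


Non-zero entries: [(3, 8), (5, 11), (11, 9)]
Absolute values: [8, 11, 9]
||x||_1 = sum = 28.

28


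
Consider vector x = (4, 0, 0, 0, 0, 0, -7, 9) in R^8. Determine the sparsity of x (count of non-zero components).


Non-zero positions: [0, 6, 7].
Sparsity = 3.

3


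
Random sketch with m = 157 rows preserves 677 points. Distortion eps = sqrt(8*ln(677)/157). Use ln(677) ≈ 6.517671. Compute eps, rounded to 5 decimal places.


ln(677) ≈ 6.517671.
8*ln(N)/m ≈ 8*6.517671/157 ≈ 0.33211062.
eps = sqrt(0.33211062) ≈ 0.5762904 ≈ 0.57629.

0.57629


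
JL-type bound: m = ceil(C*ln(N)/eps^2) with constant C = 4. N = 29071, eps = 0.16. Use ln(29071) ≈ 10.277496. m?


ln(29071) ≈ 10.277496.
eps^2 = 0.16^2 = 0.0256.
C*ln(N)/eps^2 ≈ 4*10.277496/0.0256 ≈ 1605.8588.
m = ceil(1605.8588) = 1606.

1606


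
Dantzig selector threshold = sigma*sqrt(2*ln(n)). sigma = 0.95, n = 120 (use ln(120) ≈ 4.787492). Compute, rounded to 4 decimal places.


ln(120) ≈ 4.787492.
2*ln(n) ≈ 9.574984.
sqrt(2*ln(n)) ≈ sqrt(9.574984) ≈ 3.094347.
threshold ≈ 0.95*3.094347 = 2.93962965 ≈ 2.9396.

2.9396


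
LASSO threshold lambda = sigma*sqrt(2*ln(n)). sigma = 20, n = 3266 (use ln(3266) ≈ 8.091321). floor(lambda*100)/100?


ln(3266) ≈ 8.091321.
2*ln(n) ≈ 16.182642.
sqrt(2*ln(n)) ≈ sqrt(16.182642) ≈ 4.022765.
lambda ≈ 20*4.022765 = 80.4553.
floor(lambda*100)/100 = 80.45.

80.45


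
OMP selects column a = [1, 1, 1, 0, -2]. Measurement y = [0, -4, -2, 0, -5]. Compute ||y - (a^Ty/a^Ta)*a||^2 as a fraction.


a^T a = 7.
a^T y = 4.
coeff = 4/7 = 4/7.
||r||^2 = 299/7.

299/7


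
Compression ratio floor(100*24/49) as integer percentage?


100*m/n = 100*24/49 ≈ 48.9796.
floor = 48.

48


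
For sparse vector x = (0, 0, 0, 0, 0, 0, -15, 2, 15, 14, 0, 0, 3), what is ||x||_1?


Non-zero entries: [(6, -15), (7, 2), (8, 15), (9, 14), (12, 3)]
Absolute values: [15, 2, 15, 14, 3]
||x||_1 = sum = 49.

49


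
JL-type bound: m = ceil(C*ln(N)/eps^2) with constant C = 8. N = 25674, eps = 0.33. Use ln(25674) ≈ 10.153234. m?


ln(25674) ≈ 10.153234.
eps^2 = 0.33^2 = 0.1089.
C*ln(N)/eps^2 ≈ 8*10.153234/0.1089 ≈ 745.8758.
m = ceil(745.8758) = 746.

746


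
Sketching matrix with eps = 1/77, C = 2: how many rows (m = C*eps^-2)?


1/eps = 77.
(1/eps)^2 = 5929.
m = 2*5929 = 11858.

11858


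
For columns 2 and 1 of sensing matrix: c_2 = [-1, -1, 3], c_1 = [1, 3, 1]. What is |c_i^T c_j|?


Inner product: -1*1 + -1*3 + 3*1
Products: [-1, -3, 3]
Sum = -1.
|dot| = 1.

1


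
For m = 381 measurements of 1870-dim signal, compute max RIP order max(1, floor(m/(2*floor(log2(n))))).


floor(log2(1870)) = 10.
2*10 = 20.
m/(2*floor(log2(n))) = 381/20 ≈ 19.05.
floor = 19.
k = max(1, 19) = 19.

19


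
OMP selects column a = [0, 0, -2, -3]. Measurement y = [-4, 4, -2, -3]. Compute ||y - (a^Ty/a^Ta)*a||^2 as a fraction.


a^T a = 13.
a^T y = 13.
coeff = 13/13 = 1.
||r||^2 = 32.

32


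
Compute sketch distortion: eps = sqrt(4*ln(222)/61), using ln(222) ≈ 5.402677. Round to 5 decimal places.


ln(222) ≈ 5.402677.
4*ln(N)/m ≈ 4*5.402677/61 ≈ 0.3542739.
eps = sqrt(0.3542739) ≈ 0.5952091 ≈ 0.59521.

0.59521


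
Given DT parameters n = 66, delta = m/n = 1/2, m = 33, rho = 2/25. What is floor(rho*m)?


m = 1/2*66 = 33.
rho = 2/25.
rho*m = 2/25*33 = 2.64.
k = floor(2.64) = 2.

2


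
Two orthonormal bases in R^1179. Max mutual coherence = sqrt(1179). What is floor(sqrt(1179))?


34^2 = 1156 <= 1179 < 1225 = 35^2, so 34 <= sqrt(1179) < 35.
floor(sqrt(1179)) = 34.

34


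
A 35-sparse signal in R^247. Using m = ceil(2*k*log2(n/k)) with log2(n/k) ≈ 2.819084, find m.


log2(n/k) = log2(247/35) ≈ 2.819084.
2*k*log2(n/k) ≈ 2*35*2.819084 = 197.33588.
m = ceil(197.33588) = 198.

198


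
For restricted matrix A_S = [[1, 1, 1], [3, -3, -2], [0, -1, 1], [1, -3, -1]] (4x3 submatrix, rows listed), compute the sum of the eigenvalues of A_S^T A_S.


Sum of eigenvalues of A_S^T A_S = trace(A_S^T A_S) = sum of squared column norms of A_S.
A_S^T A_S diagonal: [11, 20, 7].
trace = 11 + 20 + 7 = 38.

38


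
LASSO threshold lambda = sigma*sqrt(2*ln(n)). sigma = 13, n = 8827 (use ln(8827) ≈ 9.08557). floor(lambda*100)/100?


ln(8827) ≈ 9.08557.
2*ln(n) ≈ 18.17114.
sqrt(2*ln(n)) ≈ sqrt(18.17114) ≈ 4.262762.
lambda ≈ 13*4.262762 = 55.415906.
floor(lambda*100)/100 = 55.41.

55.41


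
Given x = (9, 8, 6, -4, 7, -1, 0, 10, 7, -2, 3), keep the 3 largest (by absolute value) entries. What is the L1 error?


Sorted |x_i| descending: [10, 9, 8, 7, 7, 6, 4, 3, 2, 1, 0]
Keep top 3: [10, 9, 8]
Tail entries: [7, 7, 6, 4, 3, 2, 1, 0]
L1 error = sum of tail = 30.

30


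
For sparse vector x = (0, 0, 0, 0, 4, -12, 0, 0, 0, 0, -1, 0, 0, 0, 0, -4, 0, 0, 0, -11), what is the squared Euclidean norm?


Non-zero entries: [(4, 4), (5, -12), (10, -1), (15, -4), (19, -11)]
Squares: [16, 144, 1, 16, 121]
||x||_2^2 = sum = 298.

298


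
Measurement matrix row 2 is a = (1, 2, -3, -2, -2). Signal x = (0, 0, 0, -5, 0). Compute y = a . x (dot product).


Non-zero terms: ['-2*-5']
Products: [10]
y = sum = 10.

10


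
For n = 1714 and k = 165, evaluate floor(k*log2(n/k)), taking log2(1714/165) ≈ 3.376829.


log2(n/k) = log2(1714/165) ≈ 3.376829.
k*log2(n/k) ≈ 165*3.376829 = 557.176785.
floor(557.176785) = 557.

557


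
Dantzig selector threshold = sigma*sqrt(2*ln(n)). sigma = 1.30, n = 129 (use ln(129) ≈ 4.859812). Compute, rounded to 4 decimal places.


ln(129) ≈ 4.859812.
2*ln(n) ≈ 9.719624.
sqrt(2*ln(n)) ≈ sqrt(9.719624) ≈ 3.117631.
threshold ≈ 1.30*3.117631 = 4.0529203 ≈ 4.0529.

4.0529


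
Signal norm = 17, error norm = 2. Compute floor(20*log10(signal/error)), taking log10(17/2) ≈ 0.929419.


||x||/||e|| = 17/2.
log10(17/2) ≈ 0.929419.
20*log10(||x||/||e||) ≈ 20*0.929419 = 18.58838.
floor(18.58838) = 18.

18


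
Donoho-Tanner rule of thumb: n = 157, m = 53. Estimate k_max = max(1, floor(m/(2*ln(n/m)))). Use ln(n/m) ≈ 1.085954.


n/m = 157/53.
ln(n/m) ≈ 1.085954.
2*ln(n/m) ≈ 2.171908.
m/(2*ln(n/m)) ≈ 53/2.171908 ≈ 24.4025.
floor = 24.
k_max = max(1, 24) = 24.

24


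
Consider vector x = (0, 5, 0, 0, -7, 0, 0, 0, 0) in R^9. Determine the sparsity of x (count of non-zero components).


Non-zero positions: [1, 4].
Sparsity = 2.

2


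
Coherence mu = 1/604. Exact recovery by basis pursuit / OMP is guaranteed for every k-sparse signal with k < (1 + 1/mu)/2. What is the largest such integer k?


1/mu = 604.
1 + 1/mu = 605.
(1 + 1/mu)/2 = 302.5 is not an integer, so k_max = floor(302.5) = 302.

302


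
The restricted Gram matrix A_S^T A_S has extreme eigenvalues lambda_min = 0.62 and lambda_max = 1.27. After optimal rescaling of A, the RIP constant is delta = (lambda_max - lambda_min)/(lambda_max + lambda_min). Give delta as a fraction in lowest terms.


lambda_max - lambda_min = 1.27 - 0.62 = 0.65.
lambda_max + lambda_min = 1.27 + 0.62 = 1.89.
delta = 0.65/1.89 = 65/189.

65/189


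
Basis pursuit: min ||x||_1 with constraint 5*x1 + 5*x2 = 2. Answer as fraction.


Axis intercepts:
  x1 = 2/5, x2 = 0: L1 = 2/5
  x1 = 0, x2 = 2/5: L1 = 2/5
x* = (2/5, 0)
||x*||_1 = 2/5.

2/5


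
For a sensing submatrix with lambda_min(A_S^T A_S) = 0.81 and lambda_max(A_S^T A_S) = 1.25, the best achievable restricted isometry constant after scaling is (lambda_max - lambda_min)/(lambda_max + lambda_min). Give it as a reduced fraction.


lambda_max - lambda_min = 1.25 - 0.81 = 0.44.
lambda_max + lambda_min = 1.25 + 0.81 = 2.06.
delta = 0.44/2.06 = 44/206 = 22/103.

22/103


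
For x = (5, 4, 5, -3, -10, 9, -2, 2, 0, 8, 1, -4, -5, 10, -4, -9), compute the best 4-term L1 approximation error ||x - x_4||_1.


Sorted |x_i| descending: [10, 10, 9, 9, 8, 5, 5, 5, 4, 4, 4, 3, 2, 2, 1, 0]
Keep top 4: [10, 10, 9, 9]
Tail entries: [8, 5, 5, 5, 4, 4, 4, 3, 2, 2, 1, 0]
L1 error = sum of tail = 43.

43


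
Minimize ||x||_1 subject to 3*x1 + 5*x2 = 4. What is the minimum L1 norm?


Axis intercepts:
  x1 = 4/3, x2 = 0: L1 = 4/3
  x1 = 0, x2 = 4/5: L1 = 4/5
x* = (0, 4/5)
||x*||_1 = 4/5.

4/5


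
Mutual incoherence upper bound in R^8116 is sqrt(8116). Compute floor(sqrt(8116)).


90^2 = 8100 <= 8116 < 8281 = 91^2, so 90 <= sqrt(8116) < 91.
floor(sqrt(8116)) = 90.

90


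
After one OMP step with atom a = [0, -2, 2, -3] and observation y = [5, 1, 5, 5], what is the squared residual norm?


a^T a = 17.
a^T y = -7.
coeff = -7/17 = -7/17.
||r||^2 = 1243/17.

1243/17


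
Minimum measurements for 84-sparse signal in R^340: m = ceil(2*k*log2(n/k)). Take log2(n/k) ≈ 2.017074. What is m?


log2(n/k) = log2(340/84) ≈ 2.017074.
2*k*log2(n/k) ≈ 2*84*2.017074 = 338.868432.
m = ceil(338.868432) = 339.

339


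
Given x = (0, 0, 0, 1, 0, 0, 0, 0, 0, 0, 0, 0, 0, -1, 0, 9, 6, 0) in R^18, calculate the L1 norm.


Non-zero entries: [(3, 1), (13, -1), (15, 9), (16, 6)]
Absolute values: [1, 1, 9, 6]
||x||_1 = sum = 17.

17


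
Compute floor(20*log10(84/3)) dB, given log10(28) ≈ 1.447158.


||x||/||e|| = 84/3 = 28.
log10(28) ≈ 1.447158.
20*log10(||x||/||e||) ≈ 20*1.447158 = 28.94316.
floor(28.94316) = 28.

28


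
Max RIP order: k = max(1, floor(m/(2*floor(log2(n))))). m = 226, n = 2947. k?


floor(log2(2947)) = 11.
2*11 = 22.
m/(2*floor(log2(n))) = 226/22 ≈ 10.2727.
floor = 10.
k = max(1, 10) = 10.

10
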